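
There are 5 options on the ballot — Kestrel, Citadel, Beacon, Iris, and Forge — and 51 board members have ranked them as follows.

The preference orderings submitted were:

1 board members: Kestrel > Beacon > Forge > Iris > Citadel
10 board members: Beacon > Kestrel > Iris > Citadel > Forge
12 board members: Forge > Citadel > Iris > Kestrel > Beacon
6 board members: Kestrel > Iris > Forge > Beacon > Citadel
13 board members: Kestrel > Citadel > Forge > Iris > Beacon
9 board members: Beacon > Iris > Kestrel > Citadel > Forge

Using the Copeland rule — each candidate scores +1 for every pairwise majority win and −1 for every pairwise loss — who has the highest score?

Kestrel

Pairwise results:
  Kestrel vs Citadel: Kestrel wins 39–12.
  Kestrel vs Beacon: Kestrel wins 32–19.
  Kestrel vs Iris: Kestrel wins 30–21.
  Kestrel vs Forge: Kestrel wins 39–12.
  Citadel vs Beacon: Beacon wins 26–25.
  Citadel vs Iris: Iris wins 26–25.
  Citadel vs Forge: Citadel wins 32–19.
  Beacon vs Iris: Iris wins 31–20.
  Beacon vs Forge: Forge wins 31–20.
  Iris vs Forge: Forge wins 26–25.
Copeland scores (wins − losses):
  Kestrel: 4 − 0 = 4
  Citadel: 1 − 3 = -2
  Beacon: 1 − 3 = -2
  Iris: 2 − 2 = 0
  Forge: 2 − 2 = 0
Kestrel has the best Copeland score.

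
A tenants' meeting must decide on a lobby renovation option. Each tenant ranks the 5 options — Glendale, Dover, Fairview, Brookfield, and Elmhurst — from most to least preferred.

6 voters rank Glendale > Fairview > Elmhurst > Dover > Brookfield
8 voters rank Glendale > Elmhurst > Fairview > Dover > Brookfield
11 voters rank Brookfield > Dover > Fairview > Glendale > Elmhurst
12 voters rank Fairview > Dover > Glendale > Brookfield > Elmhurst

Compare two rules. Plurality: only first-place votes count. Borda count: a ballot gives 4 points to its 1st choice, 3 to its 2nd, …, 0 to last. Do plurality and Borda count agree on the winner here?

No

Plurality first-place counts: Glendale 14, Dover 0, Fairview 12, Brookfield 11, Elmhurst 0 → Glendale.
Borda totals: Glendale 91, Dover 83, Fairview 104, Brookfield 56, Elmhurst 36 → Fairview.
The two rules disagree: plurality picks Glendale, Borda picks Fairview.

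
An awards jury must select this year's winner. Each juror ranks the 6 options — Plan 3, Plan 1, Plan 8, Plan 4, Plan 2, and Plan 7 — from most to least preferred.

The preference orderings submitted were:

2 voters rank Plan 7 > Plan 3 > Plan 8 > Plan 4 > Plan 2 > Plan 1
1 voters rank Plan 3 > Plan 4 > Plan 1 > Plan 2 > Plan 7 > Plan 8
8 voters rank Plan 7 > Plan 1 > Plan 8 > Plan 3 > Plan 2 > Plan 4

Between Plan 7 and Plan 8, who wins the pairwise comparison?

Ballots ranking Plan 7 above Plan 8: 2+1+8 = 11.
Ballots ranking Plan 8 above Plan 7: 0.
Plan 7 wins the head-to-head, 11–0.

Plan 7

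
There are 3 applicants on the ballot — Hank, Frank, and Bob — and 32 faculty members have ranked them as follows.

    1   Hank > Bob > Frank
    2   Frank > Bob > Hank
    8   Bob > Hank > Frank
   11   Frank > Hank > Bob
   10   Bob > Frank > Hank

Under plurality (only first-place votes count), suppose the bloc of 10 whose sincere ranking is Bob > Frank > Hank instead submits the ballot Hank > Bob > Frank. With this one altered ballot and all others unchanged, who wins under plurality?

Frank

First-place totals with the altered ballot: Hank 11, Frank 13, Bob 8.
The switch changes the winner from Bob to Frank.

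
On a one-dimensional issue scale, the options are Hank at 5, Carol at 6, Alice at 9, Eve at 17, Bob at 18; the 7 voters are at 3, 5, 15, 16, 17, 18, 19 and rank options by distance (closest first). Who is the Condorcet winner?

With single-peaked preferences on a line, the Condorcet winner is the candidate closest to the median voter.
The median voter (position 16) is closest to Eve at 17.
Check: Eve vs Bob — voters closer to Eve: 5 of 7.

Eve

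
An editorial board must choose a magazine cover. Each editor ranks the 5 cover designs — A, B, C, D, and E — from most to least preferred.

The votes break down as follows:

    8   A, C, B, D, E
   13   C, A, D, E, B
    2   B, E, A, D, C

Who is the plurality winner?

First-place vote totals:
  A: 8
  B: 2
  C: 13
  D: 0
  E: 0
C has the most first-place votes.

C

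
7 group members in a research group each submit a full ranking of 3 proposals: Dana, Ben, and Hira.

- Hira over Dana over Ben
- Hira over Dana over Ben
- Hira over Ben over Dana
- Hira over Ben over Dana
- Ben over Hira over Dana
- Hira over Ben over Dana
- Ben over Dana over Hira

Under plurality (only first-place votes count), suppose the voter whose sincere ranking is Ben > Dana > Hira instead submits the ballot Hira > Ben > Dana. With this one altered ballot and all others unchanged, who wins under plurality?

Hira

First-place totals with the altered ballot: Dana 0, Ben 1, Hira 6.
The winner is unchanged: still Hira.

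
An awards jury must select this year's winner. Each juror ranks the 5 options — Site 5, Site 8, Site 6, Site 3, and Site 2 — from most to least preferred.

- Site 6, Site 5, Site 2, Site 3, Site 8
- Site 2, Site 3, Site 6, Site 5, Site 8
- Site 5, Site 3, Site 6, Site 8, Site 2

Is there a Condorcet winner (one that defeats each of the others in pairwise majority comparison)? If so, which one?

Head-to-head results (3 voters total):
Site 5 vs Site 8: Site 5 wins 3–0.
Site 5 vs Site 6: Site 6 wins 2–1.
Site 5 vs Site 3: Site 5 wins 2–1.
Site 5 vs Site 2: Site 5 wins 2–1.
Site 8 vs Site 6: Site 6 wins 3–0.
Site 8 vs Site 3: Site 3 wins 3–0.
Site 8 vs Site 2: Site 2 wins 2–1.
Site 6 vs Site 3: Site 3 wins 2–1.
Site 6 vs Site 2: Site 6 wins 2–1.
Site 3 vs Site 2: Site 2 wins 2–1.
No candidate beats all others: Site 5 beats Site 3 beats Site 6 beats Site 5, a majority cycle.

No Condorcet winner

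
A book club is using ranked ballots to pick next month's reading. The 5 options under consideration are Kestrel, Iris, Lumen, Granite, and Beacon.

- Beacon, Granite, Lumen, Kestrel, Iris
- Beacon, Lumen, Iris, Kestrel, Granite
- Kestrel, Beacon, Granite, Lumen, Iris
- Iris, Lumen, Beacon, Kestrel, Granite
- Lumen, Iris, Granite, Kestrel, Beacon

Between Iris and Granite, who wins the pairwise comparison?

Iris

Ballots ranking Iris above Granite: 3.
Ballots ranking Granite above Iris: 2.
Iris wins the head-to-head, 3–2.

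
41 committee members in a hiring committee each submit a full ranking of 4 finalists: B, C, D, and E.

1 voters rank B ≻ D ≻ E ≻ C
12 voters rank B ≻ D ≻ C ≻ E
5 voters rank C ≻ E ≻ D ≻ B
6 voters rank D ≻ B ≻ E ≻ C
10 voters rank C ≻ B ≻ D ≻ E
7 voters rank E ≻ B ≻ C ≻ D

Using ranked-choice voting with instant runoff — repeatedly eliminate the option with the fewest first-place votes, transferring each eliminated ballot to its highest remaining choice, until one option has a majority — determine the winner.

B

Round 1: C 15, B 13, E 7, D 6. D has the fewest and is eliminated.
Round 2: B 19, C 15, E 7. E has the fewest and is eliminated.
Round 3: B 26, C 15. B has a majority.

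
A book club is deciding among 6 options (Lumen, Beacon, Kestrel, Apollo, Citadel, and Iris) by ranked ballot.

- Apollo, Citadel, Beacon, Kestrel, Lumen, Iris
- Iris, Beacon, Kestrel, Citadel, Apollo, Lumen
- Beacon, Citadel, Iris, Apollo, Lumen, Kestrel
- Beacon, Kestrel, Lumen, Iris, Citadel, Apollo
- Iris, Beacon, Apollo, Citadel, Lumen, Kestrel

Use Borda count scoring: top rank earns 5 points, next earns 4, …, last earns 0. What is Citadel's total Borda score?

13

Borda scores:
  Lumen: 1 + 0 + 1 + 3 + 1 = 6
  Beacon: 3 + 4 + 5 + 5 + 4 = 21
  Kestrel: 2 + 3 + 0 + 4 + 0 = 9
  Apollo: 5 + 1 + 2 + 0 + 3 = 11
  Citadel: 4 + 2 + 4 + 1 + 2 = 13
  Iris: 0 + 5 + 3 + 2 + 5 = 15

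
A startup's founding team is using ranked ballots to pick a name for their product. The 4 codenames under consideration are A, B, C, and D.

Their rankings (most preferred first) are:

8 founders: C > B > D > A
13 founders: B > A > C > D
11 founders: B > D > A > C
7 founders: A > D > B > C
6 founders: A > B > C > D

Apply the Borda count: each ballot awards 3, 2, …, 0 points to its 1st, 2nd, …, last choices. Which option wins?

B

Borda scores:
  A: 8·0 + 13·2 + 11·1 + 7·3 + 6·3 = 76
  B: 8·2 + 13·3 + 11·3 + 7·1 + 6·2 = 107
  C: 8·3 + 13·1 + 11·0 + 7·0 + 6·1 = 43
  D: 8·1 + 13·0 + 11·2 + 7·2 + 6·0 = 44
B has the highest total.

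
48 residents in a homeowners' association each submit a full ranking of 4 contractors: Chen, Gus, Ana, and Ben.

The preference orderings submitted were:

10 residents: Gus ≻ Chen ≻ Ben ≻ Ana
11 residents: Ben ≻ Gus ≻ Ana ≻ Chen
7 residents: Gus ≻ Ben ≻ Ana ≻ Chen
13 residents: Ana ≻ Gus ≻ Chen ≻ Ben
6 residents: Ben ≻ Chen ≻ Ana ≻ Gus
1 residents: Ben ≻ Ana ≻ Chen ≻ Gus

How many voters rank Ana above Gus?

Ballots ranking Ana above Gus: 13+6+1 = 20.
Ballots ranking Gus above Ana: 10+11+7 = 28.
So 20 of 48 voters prefer Ana to Gus.

20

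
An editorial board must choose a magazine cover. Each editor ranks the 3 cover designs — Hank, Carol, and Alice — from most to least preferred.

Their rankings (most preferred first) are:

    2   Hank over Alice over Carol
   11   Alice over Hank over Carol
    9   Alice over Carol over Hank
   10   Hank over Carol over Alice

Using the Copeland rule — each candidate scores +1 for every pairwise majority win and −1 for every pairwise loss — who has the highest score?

Alice

Pairwise results:
  Hank vs Carol: Hank wins 23–9.
  Hank vs Alice: Alice wins 20–12.
  Carol vs Alice: Alice wins 22–10.
Copeland scores (wins − losses):
  Hank: 1 − 1 = 0
  Carol: 0 − 2 = -2
  Alice: 2 − 0 = 2
Alice has the best Copeland score.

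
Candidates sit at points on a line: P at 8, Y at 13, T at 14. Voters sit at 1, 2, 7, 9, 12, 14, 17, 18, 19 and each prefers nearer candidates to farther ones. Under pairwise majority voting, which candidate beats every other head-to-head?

Y

With single-peaked preferences on a line, the Condorcet winner is the candidate closest to the median voter.
The median voter (position 12) is closest to Y at 13.
Check: Y vs T — voters closer to Y: 5 of 9.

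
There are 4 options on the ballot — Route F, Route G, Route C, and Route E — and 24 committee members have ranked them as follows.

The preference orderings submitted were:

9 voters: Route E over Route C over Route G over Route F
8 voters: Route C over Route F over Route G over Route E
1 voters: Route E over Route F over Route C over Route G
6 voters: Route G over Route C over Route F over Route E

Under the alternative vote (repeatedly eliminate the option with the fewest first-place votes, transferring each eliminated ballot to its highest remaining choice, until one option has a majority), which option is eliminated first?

Route F

Round 1: Route E 10, Route C 8, Route G 6, Route F 0. Route F has the fewest and is eliminated.
Round 2: Route E 10, Route C 8, Route G 6. Route G has the fewest and is eliminated.
Round 3: Route C 14, Route E 10. Route C has a majority.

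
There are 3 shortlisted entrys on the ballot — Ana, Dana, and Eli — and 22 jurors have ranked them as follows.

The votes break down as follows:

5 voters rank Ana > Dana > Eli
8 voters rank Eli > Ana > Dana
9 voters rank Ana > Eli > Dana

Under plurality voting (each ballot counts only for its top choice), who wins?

First-place vote totals:
  Ana: 14
  Dana: 0
  Eli: 8
Ana has the most first-place votes.

Ana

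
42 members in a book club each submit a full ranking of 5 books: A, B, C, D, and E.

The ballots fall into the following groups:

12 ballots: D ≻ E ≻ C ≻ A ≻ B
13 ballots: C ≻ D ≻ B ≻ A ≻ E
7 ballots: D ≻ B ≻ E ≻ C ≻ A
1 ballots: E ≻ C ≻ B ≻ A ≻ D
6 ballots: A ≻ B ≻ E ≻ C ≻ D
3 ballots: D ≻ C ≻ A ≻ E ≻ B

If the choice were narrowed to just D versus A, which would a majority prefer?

D

Ballots ranking D above A: 12+13+7+3 = 35.
Ballots ranking A above D: 1+6 = 7.
D wins the head-to-head, 35–7.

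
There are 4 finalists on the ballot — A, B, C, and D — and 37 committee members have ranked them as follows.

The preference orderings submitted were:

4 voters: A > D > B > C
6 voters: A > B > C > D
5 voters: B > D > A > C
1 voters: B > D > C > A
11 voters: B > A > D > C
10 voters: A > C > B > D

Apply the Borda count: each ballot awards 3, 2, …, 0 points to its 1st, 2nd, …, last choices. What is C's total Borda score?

27

Borda scores:
  A: 4·3 + 6·3 + 5·1 + 0 + 11·2 + 10·3 = 87
  B: 4·1 + 6·2 + 5·3 + 3 + 11·3 + 10·1 = 77
  C: 4·0 + 6·1 + 5·0 + 1 + 11·0 + 10·2 = 27
  D: 4·2 + 6·0 + 5·2 + 2 + 11·1 + 10·0 = 31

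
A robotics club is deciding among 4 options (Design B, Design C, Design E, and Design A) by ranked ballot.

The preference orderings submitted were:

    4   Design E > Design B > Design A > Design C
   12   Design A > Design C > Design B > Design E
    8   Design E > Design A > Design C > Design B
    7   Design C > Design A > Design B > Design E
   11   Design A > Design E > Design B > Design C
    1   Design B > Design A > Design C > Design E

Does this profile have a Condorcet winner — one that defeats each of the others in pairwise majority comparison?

Yes

Head-to-head results (43 voters total):
Design B vs Design C: Design C wins 27–16.
Design B vs Design E: Design E wins 23–20.
Design B vs Design A: Design A wins 38–5.
Design C vs Design E: Design E wins 23–20.
Design C vs Design A: Design A wins 36–7.
Design E vs Design A: Design A wins 31–12.
Design A beats each rival — Design B (38–5), Design C (36–7), Design E (31–12) — so Design A is the Condorcet winner.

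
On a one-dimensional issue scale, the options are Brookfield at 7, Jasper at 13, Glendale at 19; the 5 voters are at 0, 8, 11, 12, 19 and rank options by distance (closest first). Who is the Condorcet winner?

With single-peaked preferences on a line, the Condorcet winner is the candidate closest to the median voter.
The median voter (position 11) is closest to Jasper at 13.
Check: Jasper vs Brookfield — voters closer to Jasper: 3 of 5.

Jasper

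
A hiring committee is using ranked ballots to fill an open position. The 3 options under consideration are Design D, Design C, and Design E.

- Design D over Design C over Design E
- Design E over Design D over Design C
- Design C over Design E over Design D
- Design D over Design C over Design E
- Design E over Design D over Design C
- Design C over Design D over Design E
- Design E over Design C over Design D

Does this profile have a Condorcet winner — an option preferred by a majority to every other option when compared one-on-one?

Head-to-head results (7 voters total):
Design D vs Design C: Design D wins 4–3.
Design D vs Design E: Design E wins 4–3.
Design C vs Design E: Design C wins 4–3.
No candidate beats all others: Design D beats Design C beats Design E beats Design D, a majority cycle.

No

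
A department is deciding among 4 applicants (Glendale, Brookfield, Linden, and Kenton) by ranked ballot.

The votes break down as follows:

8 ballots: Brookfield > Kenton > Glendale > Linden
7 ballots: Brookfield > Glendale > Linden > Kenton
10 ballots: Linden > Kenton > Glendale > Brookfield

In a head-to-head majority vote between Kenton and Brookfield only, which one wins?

Brookfield

Ballots ranking Kenton above Brookfield: 10.
Ballots ranking Brookfield above Kenton: 8+7 = 15.
Brookfield wins the head-to-head, 15–10.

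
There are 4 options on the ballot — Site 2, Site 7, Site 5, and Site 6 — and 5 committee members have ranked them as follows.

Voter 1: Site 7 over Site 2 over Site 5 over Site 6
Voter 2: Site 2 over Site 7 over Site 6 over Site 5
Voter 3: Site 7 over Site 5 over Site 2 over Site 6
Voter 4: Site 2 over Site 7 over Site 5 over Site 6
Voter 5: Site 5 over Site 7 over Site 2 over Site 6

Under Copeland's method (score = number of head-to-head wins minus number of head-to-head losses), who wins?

Pairwise results:
  Site 2 vs Site 7: Site 7 wins 3–2.
  Site 2 vs Site 5: Site 2 wins 3–2.
  Site 2 vs Site 6: Site 2 wins 5–0.
  Site 7 vs Site 5: Site 7 wins 4–1.
  Site 7 vs Site 6: Site 7 wins 5–0.
  Site 5 vs Site 6: Site 5 wins 4–1.
Copeland scores (wins − losses):
  Site 2: 2 − 1 = 1
  Site 7: 3 − 0 = 3
  Site 5: 1 − 2 = -1
  Site 6: 0 − 3 = -3
Site 7 has the best Copeland score.

Site 7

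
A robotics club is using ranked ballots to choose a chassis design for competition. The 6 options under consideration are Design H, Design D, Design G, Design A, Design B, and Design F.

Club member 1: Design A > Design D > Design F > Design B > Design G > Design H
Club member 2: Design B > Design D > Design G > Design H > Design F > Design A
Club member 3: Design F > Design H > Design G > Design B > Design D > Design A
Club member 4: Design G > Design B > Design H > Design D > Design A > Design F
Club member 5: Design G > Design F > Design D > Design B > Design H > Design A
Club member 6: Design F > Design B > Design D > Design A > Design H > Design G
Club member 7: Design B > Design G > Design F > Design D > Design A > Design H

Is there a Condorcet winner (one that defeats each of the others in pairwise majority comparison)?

No

Head-to-head results (7 voters total):
Design H vs Design D: Design D wins 5–2.
Design H vs Design G: Design G wins 5–2.
Design H vs Design A: Design H wins 4–3.
Design H vs Design B: Design B wins 6–1.
Design H vs Design F: Design F wins 5–2.
Design D vs Design G: Design G wins 4–3.
Design D vs Design A: Design D wins 6–1.
Design D vs Design B: Design B wins 5–2.
Design D vs Design F: Design F wins 4–3.
Design G vs Design A: Design G wins 5–2.
Design G vs Design B: Design B wins 4–3.
Design G vs Design F: Design G wins 4–3.
Design A vs Design B: Design B wins 6–1.
Design A vs Design F: Design F wins 5–2.
Design B vs Design F: Design F wins 4–3.
No candidate beats all others: Design G beats Design F beats Design B beats Design G, a majority cycle.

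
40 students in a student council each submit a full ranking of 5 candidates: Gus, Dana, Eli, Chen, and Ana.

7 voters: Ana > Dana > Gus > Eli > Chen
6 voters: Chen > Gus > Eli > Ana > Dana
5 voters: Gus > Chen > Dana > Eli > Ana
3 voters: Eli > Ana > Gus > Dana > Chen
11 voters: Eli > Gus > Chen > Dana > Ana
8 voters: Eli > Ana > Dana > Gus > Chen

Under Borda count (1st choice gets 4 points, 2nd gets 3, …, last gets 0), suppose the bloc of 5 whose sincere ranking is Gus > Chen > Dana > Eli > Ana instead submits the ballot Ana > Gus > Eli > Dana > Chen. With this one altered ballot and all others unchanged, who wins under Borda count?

Borda totals with the altered ballot: Gus 94, Dana 56, Eli 117, Chen 46, Ana 87.
The winner is unchanged: still Eli.

Eli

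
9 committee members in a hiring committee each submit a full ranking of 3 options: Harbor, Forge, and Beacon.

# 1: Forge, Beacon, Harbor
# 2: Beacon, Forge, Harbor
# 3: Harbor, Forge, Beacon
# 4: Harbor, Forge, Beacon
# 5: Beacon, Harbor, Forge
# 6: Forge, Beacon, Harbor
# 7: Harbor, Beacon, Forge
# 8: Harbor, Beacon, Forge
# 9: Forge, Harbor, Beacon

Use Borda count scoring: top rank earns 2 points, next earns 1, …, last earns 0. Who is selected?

Harbor

Borda scores:
  Harbor: 0 + 0 + 2 + 2 + 1 + 0 + 2 + 2 + 1 = 10
  Forge: 2 + 1 + 1 + 1 + 0 + 2 + 0 + 0 + 2 = 9
  Beacon: 1 + 2 + 0 + 0 + 2 + 1 + 1 + 1 + 0 = 8
Harbor has the highest total.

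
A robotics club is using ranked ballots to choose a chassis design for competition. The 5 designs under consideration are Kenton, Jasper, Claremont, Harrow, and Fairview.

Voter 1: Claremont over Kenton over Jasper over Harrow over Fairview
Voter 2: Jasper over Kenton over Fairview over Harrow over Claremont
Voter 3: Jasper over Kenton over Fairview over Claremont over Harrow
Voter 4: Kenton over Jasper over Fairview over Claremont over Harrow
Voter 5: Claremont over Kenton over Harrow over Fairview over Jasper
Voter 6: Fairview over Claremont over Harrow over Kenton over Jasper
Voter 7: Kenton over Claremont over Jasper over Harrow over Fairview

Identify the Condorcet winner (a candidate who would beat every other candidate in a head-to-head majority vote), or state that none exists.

Head-to-head results (7 voters total):
Kenton vs Jasper: Kenton wins 5–2.
Kenton vs Claremont: Kenton wins 4–3.
Kenton vs Harrow: Kenton wins 6–1.
Kenton vs Fairview: Kenton wins 6–1.
Jasper vs Claremont: Claremont wins 4–3.
Jasper vs Harrow: Jasper wins 5–2.
Jasper vs Fairview: Jasper wins 5–2.
Claremont vs Harrow: Claremont wins 6–1.
Claremont vs Fairview: Fairview wins 4–3.
Harrow vs Fairview: Fairview wins 4–3.
Kenton beats each rival — Jasper (5–2), Claremont (4–3), Harrow (6–1), Fairview (6–1) — so Kenton is the Condorcet winner.

Kenton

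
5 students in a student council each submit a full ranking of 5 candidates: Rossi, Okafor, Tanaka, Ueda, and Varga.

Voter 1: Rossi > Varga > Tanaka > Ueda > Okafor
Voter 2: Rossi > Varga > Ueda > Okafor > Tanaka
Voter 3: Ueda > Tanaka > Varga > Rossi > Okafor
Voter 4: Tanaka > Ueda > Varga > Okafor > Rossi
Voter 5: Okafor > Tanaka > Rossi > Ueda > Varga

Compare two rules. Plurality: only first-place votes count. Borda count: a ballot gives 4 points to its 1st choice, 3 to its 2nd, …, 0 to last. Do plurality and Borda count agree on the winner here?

No

Plurality first-place counts: Rossi 2, Okafor 1, Tanaka 1, Ueda 1, Varga 0 → Rossi.
Borda totals: Rossi 11, Okafor 6, Tanaka 12, Ueda 11, Varga 10 → Tanaka.
The two rules disagree: plurality picks Rossi, Borda picks Tanaka.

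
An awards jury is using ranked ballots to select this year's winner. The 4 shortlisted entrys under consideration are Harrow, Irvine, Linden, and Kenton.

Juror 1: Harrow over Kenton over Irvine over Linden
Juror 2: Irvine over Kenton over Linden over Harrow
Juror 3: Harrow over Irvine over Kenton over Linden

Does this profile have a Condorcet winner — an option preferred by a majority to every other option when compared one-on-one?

Yes

Head-to-head results (3 voters total):
Harrow vs Irvine: Harrow wins 2–1.
Harrow vs Linden: Harrow wins 2–1.
Harrow vs Kenton: Harrow wins 2–1.
Irvine vs Linden: Irvine wins 3–0.
Irvine vs Kenton: Irvine wins 2–1.
Linden vs Kenton: Kenton wins 3–0.
Harrow beats each rival — Irvine (2–1), Linden (2–1), Kenton (2–1) — so Harrow is the Condorcet winner.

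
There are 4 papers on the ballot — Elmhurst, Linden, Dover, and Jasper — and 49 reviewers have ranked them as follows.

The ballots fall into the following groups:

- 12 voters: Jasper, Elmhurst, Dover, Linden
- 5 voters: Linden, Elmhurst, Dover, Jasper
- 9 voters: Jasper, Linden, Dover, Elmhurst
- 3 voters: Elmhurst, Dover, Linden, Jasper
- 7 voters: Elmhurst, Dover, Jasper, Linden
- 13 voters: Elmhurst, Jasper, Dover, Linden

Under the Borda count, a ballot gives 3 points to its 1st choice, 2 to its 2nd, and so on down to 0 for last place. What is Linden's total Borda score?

36

Borda scores:
  Elmhurst: 12·2 + 5·2 + 9·0 + 3·3 + 7·3 + 13·3 = 103
  Linden: 12·0 + 5·3 + 9·2 + 3·1 + 7·0 + 13·0 = 36
  Dover: 12·1 + 5·1 + 9·1 + 3·2 + 7·2 + 13·1 = 59
  Jasper: 12·3 + 5·0 + 9·3 + 3·0 + 7·1 + 13·2 = 96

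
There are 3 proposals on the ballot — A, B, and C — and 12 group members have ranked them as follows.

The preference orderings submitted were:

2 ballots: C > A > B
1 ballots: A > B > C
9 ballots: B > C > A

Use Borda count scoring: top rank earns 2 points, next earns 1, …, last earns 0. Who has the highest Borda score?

Borda scores:
  A: 2·1 + 2 + 9·0 = 4
  B: 2·0 + 1 + 9·2 = 19
  C: 2·2 + 0 + 9·1 = 13
B has the highest total.

B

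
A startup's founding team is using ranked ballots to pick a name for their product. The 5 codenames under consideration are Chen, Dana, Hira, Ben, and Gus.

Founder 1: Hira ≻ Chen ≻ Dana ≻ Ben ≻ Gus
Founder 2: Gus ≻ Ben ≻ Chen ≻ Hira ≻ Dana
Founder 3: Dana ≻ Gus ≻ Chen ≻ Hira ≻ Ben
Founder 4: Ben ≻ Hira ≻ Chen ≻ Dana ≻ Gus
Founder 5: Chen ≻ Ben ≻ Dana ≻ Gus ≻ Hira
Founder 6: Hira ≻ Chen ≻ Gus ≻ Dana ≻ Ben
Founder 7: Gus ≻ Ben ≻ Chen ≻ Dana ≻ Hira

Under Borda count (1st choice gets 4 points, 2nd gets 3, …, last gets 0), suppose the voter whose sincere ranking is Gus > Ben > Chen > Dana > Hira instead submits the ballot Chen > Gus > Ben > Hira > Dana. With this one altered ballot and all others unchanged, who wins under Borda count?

Chen

Borda totals with the altered ballot: Chen 20, Dana 10, Hira 14, Ben 13, Gus 13.
The winner is unchanged: still Chen.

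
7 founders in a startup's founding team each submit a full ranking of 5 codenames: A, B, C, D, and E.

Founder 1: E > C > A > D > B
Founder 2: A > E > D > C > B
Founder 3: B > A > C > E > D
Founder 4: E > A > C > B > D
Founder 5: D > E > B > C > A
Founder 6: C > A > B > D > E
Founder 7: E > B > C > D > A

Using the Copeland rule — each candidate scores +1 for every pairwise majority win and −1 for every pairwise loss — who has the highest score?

E

Pairwise results:
  A vs B: A wins 4–3.
  A vs C: C wins 4–3.
  A vs D: A wins 5–2.
  A vs E: E wins 4–3.
  B vs C: C wins 4–3.
  B vs D: B wins 4–3.
  B vs E: E wins 5–2.
  C vs D: C wins 5–2.
  C vs E: E wins 5–2.
  D vs E: E wins 5–2.
Copeland scores (wins − losses):
  A: 2 − 2 = 0
  B: 1 − 3 = -2
  C: 3 − 1 = 2
  D: 0 − 4 = -4
  E: 4 − 0 = 4
E has the best Copeland score.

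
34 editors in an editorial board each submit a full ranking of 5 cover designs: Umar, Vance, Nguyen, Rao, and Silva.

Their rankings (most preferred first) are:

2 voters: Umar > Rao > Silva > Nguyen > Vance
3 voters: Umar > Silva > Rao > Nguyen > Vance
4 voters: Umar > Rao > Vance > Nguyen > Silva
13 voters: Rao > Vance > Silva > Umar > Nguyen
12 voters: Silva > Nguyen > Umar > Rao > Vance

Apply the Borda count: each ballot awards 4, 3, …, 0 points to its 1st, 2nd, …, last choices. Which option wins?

Borda scores:
  Umar: 2·4 + 3·4 + 4·4 + 13·1 + 12·2 = 73
  Vance: 2·0 + 3·0 + 4·2 + 13·3 + 12·0 = 47
  Nguyen: 2·1 + 3·1 + 4·1 + 13·0 + 12·3 = 45
  Rao: 2·3 + 3·2 + 4·3 + 13·4 + 12·1 = 88
  Silva: 2·2 + 3·3 + 4·0 + 13·2 + 12·4 = 87
Rao has the highest total.

Rao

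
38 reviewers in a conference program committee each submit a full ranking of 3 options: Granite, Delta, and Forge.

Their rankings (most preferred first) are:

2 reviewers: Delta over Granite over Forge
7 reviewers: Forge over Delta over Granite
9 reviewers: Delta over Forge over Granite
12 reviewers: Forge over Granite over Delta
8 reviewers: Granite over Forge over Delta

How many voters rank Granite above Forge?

10

Ballots ranking Granite above Forge: 2+8 = 10.
Ballots ranking Forge above Granite: 7+9+12 = 28.
So 10 of 38 voters prefer Granite to Forge.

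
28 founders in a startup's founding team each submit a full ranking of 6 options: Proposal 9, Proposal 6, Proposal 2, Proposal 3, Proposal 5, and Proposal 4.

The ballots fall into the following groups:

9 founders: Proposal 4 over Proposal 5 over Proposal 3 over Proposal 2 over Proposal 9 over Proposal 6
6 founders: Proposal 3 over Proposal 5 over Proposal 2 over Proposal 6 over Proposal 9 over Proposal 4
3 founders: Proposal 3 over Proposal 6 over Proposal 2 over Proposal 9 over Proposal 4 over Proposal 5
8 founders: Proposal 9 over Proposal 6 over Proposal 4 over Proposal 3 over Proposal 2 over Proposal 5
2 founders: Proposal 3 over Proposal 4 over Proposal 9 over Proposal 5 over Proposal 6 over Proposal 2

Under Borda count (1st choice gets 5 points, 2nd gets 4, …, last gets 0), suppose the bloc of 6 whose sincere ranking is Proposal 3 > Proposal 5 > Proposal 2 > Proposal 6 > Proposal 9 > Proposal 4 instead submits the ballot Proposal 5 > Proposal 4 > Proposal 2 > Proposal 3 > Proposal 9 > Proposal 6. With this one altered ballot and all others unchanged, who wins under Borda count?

Borda totals with the altered ballot: Proposal 9 67, Proposal 6 46, Proposal 2 53, Proposal 3 80, Proposal 5 70, Proposal 4 104.
The switch changes the winner from Proposal 3 to Proposal 4.

Proposal 4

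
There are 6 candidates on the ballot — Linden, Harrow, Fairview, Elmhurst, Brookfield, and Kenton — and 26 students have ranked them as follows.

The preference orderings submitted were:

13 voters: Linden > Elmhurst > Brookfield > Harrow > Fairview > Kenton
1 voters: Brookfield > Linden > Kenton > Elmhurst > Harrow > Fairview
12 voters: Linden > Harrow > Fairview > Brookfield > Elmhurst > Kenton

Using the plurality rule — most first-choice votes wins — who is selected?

First-place vote totals:
  Linden: 25
  Harrow: 0
  Fairview: 0
  Elmhurst: 0
  Brookfield: 1
  Kenton: 0
Linden has the most first-place votes.

Linden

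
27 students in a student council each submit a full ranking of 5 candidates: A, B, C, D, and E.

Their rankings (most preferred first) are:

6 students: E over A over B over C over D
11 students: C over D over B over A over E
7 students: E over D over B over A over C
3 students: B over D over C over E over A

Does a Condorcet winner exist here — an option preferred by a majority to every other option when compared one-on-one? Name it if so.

No Condorcet winner

Head-to-head results (27 voters total):
A vs B: B wins 21–6.
A vs C: C wins 14–13.
A vs D: D wins 21–6.
A vs E: E wins 16–11.
B vs C: B wins 16–11.
B vs D: D wins 18–9.
B vs E: B wins 14–13.
C vs D: C wins 17–10.
C vs E: C wins 14–13.
D vs E: D wins 14–13.
No candidate beats all others: B beats C beats D beats B, a majority cycle.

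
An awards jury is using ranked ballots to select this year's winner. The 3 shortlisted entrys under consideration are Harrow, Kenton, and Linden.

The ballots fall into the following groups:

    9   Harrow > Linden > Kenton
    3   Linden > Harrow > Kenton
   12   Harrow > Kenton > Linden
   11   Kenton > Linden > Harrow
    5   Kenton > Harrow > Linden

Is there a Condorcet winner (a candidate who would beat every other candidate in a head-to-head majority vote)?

Head-to-head results (40 voters total):
Harrow vs Kenton: Harrow wins 24–16.
Harrow vs Linden: Harrow wins 26–14.
Kenton vs Linden: Kenton wins 28–12.
Harrow beats each rival — Kenton (24–16), Linden (26–14) — so Harrow is the Condorcet winner.

Yes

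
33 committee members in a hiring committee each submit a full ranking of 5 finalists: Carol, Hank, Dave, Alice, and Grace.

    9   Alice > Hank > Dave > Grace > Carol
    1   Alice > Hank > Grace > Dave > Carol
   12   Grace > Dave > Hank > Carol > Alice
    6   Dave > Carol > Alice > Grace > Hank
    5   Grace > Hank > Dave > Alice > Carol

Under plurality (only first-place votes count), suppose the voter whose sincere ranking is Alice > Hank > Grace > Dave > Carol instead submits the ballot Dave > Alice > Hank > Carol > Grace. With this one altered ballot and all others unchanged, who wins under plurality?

First-place totals with the altered ballot: Carol 0, Hank 0, Dave 7, Alice 9, Grace 17.
The winner is unchanged: still Grace.

Grace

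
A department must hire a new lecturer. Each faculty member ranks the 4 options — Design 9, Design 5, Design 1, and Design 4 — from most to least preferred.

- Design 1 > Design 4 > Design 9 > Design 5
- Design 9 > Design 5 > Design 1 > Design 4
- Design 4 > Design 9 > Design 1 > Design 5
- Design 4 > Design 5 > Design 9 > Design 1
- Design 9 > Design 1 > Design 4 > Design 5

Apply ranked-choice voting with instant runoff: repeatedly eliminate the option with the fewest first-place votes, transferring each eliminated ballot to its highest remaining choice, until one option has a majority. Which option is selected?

Round 1: Design 9 2, Design 4 2, Design 1 1, Design 5 0. Design 5 has the fewest and is eliminated.
Round 2: Design 9 2, Design 4 2, Design 1 1. Design 1 has the fewest and is eliminated.
Round 3: Design 4 3, Design 9 2. Design 4 has a majority.

Design 4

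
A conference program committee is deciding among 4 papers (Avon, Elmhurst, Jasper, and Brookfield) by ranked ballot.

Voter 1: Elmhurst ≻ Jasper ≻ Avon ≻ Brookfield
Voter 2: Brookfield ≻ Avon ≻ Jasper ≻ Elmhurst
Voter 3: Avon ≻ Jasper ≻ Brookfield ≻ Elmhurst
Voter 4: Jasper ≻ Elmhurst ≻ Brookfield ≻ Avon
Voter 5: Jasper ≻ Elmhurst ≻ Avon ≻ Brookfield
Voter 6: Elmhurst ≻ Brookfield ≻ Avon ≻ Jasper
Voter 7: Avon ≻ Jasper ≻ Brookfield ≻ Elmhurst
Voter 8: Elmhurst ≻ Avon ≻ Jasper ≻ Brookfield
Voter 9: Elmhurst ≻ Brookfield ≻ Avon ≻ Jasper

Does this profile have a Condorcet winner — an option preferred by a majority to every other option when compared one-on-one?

Head-to-head results (9 voters total):
Avon vs Elmhurst: Elmhurst wins 6–3.
Avon vs Jasper: Avon wins 6–3.
Avon vs Brookfield: Avon wins 5–4.
Elmhurst vs Jasper: Jasper wins 5–4.
Elmhurst vs Brookfield: Elmhurst wins 6–3.
Jasper vs Brookfield: Jasper wins 6–3.
No candidate beats all others: Avon beats Jasper beats Elmhurst beats Avon, a majority cycle.

No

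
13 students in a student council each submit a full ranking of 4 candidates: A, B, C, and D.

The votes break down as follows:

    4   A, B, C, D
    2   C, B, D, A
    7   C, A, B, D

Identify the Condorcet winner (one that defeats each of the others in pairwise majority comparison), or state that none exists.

Head-to-head results (13 voters total):
A vs B: A wins 11–2.
A vs C: C wins 9–4.
A vs D: A wins 11–2.
B vs C: C wins 9–4.
B vs D: B wins 13–0.
C vs D: C wins 13–0.
C beats each rival — A (9–4), B (9–4), D (13–0) — so C is the Condorcet winner.

C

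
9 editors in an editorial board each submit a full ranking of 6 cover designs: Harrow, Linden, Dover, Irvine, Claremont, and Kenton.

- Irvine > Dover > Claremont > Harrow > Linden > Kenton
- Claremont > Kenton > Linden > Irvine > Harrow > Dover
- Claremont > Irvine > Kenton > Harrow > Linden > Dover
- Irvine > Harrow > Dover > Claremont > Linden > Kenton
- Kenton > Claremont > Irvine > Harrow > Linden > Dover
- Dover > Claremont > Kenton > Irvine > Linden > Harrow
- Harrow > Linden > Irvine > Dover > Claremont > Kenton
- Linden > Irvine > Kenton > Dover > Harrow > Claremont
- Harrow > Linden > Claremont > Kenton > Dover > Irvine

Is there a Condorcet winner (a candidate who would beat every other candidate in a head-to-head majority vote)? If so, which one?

None — there is no Condorcet winner

Head-to-head results (9 voters total):
Harrow vs Linden: Harrow wins 6–3.
Harrow vs Dover: Harrow wins 6–3.
Harrow vs Irvine: Irvine wins 7–2.
Harrow vs Claremont: Claremont wins 5–4.
Harrow vs Kenton: Kenton wins 5–4.
Linden vs Dover: Linden wins 6–3.
Linden vs Irvine: Irvine wins 5–4.
Linden vs Claremont: Claremont wins 6–3.
Linden vs Kenton: Linden wins 5–4.
Dover vs Irvine: Irvine wins 7–2.
Dover vs Claremont: Dover wins 5–4.
Dover vs Kenton: Kenton wins 5–4.
Irvine vs Claremont: Claremont wins 5–4.
Irvine vs Kenton: Irvine wins 5–4.
Claremont vs Kenton: Claremont wins 7–2.
No candidate beats all others: Harrow beats Linden beats Kenton beats Harrow, a majority cycle.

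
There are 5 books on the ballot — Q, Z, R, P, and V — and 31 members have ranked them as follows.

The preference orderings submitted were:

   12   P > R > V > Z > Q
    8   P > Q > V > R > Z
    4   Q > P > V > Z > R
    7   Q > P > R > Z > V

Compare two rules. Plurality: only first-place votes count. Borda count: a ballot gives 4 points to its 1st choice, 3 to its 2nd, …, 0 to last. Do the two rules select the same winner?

Yes

Plurality first-place counts: Q 11, Z 0, R 0, P 20, V 0 → P.
Borda totals: Q 68, Z 23, R 58, P 113, V 48 → P.
The two rules agree on P.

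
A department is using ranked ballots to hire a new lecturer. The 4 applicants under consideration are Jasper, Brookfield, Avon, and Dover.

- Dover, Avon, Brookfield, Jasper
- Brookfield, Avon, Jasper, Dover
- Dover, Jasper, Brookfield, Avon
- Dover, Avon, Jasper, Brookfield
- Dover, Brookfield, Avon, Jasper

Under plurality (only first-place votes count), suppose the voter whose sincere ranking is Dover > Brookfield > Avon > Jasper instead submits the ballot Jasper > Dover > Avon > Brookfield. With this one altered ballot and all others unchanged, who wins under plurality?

Dover

First-place totals with the altered ballot: Jasper 1, Brookfield 1, Avon 0, Dover 3.
The winner is unchanged: still Dover.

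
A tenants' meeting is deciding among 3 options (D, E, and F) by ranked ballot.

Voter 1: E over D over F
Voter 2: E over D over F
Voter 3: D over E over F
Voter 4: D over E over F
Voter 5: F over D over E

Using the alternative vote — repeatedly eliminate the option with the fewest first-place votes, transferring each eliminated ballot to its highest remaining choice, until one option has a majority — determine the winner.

Round 1: D 2, E 2, F 1. F has the fewest and is eliminated.
Round 2: D 3, E 2. D has a majority.

D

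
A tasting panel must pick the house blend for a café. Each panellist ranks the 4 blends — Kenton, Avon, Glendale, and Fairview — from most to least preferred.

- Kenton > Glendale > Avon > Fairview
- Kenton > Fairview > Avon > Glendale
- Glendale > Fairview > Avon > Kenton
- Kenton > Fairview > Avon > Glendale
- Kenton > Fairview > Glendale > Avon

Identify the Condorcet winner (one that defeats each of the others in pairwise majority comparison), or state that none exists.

Head-to-head results (5 voters total):
Kenton vs Avon: Kenton wins 4–1.
Kenton vs Glendale: Kenton wins 4–1.
Kenton vs Fairview: Kenton wins 4–1.
Avon vs Glendale: Glendale wins 3–2.
Avon vs Fairview: Fairview wins 4–1.
Glendale vs Fairview: Fairview wins 3–2.
Kenton beats each rival — Avon (4–1), Glendale (4–1), Fairview (4–1) — so Kenton is the Condorcet winner.

Kenton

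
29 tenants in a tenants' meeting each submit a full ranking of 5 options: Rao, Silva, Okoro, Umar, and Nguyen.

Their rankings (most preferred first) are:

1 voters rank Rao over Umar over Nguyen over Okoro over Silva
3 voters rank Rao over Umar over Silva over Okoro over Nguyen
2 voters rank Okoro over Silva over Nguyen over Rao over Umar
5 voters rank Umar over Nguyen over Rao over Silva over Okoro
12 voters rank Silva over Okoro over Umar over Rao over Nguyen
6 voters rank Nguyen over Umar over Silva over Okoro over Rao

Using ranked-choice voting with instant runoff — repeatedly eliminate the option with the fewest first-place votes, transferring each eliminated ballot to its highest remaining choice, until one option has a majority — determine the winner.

Umar

Round 1: Silva 12, Nguyen 6, Umar 5, Rao 4, Okoro 2. Okoro has the fewest and is eliminated.
Round 2: Silva 14, Nguyen 6, Umar 5, Rao 4. Rao has the fewest and is eliminated.
Round 3: Silva 14, Umar 9, Nguyen 6. Nguyen has the fewest and is eliminated.
Round 4: Umar 15, Silva 14. Umar has a majority.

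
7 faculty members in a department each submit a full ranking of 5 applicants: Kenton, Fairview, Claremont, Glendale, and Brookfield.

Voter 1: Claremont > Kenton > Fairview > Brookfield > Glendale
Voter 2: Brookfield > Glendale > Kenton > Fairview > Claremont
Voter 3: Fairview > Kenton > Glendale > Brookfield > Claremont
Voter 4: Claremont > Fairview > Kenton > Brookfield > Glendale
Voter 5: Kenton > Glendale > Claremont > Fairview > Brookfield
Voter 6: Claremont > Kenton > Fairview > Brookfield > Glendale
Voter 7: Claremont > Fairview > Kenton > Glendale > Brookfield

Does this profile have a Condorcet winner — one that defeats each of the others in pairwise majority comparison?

Yes

Head-to-head results (7 voters total):
Kenton vs Fairview: Kenton wins 4–3.
Kenton vs Claremont: Claremont wins 4–3.
Kenton vs Glendale: Kenton wins 6–1.
Kenton vs Brookfield: Kenton wins 6–1.
Fairview vs Claremont: Claremont wins 5–2.
Fairview vs Glendale: Fairview wins 5–2.
Fairview vs Brookfield: Fairview wins 6–1.
Claremont vs Glendale: Claremont wins 4–3.
Claremont vs Brookfield: Claremont wins 5–2.
Glendale vs Brookfield: Brookfield wins 4–3.
Claremont beats each rival — Kenton (4–3), Fairview (5–2), Glendale (4–3), Brookfield (5–2) — so Claremont is the Condorcet winner.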